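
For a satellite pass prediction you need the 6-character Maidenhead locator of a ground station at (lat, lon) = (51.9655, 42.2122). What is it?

Offset from 180°W / 90°S: lon 222.2122°, lat 141.9655°.
Field: 222.2122/20 → 11 → L, 141.9655/10 → 14 → O; chars LO.
Square: 2.2122/2 → 1, 1.9655/1 → 1; chars 11.
Subsquare: 0.2122/0.0833333 → 2 → c, 0.9655/0.0416667 → 23 → x; chars cx.

LO11cx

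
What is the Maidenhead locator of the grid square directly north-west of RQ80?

RQ71

Longitude square 8; −1 → 7.
Latitude square 0; +1 → 1.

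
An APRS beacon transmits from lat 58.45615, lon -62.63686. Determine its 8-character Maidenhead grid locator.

FO88qk39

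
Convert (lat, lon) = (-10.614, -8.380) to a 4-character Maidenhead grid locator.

Shift to the Maidenhead origin (180°W, 90°S): lon 171.62, lat 79.39.
Field (20°×10°, letters A–R): 171.62/20 → 8 → I, 79.39/10 → 7 → H; chars IH.
Square (2°×1°, digits 0–9): 11.62/2 → 5, 9.39/1 → 9; chars 59.

IH59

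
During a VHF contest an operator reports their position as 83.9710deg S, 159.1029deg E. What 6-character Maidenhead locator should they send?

Shift to the Maidenhead origin (180°W, 90°S): lon 339.1029, lat 6.0290.
Field: lon ⌊339.1029/20⌋ = 16 → Q; lat ⌊6.0290/10⌋ = 0 → A.
Square: lon ⌊19.1029/2⌋ = 9; lat ⌊6.0290/1⌋ = 6.
Subsquare: lon ⌊1.1029/0.0833333⌋ = 13 → n; lat ⌊0.0290/0.0416667⌋ = 0 → a.

QA96na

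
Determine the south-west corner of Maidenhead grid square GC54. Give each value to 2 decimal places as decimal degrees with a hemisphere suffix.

66.00° S, 50.00° W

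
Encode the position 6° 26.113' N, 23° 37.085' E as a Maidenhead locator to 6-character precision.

KJ16tk

Offset from 180°W / 90°S: lon 203.6181°, lat 96.4352°.
Field: 203.6181/20 → 10 → K, 96.4352/10 → 9 → J; chars KJ.
Square: 3.6181/2 → 1, 6.4352/1 → 6; chars 16.
Subsquare: 1.6181/0.0833333 → 19 → t, 0.4352/0.0416667 → 10 → k; chars tk.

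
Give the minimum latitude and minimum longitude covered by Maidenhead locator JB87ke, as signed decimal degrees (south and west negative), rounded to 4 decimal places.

-72.8333, 16.8333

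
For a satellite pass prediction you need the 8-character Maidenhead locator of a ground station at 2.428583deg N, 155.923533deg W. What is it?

Shift to the Maidenhead origin (180°W, 90°S): lon 24.07647, lat 92.42858.
Field: 24.07647/20 → 1 → B, 92.42858/10 → 9 → J; chars BJ.
Square: 4.07647/2 → 2, 2.42858/1 → 2; chars 22.
Subsquare: 0.07647/0.0833333 → 0 → a, 0.42858/0.0416667 → 10 → k; chars ak.
Extended square: 0.07647/0.00833333 → 9, 0.01192/0.00416667 → 2; chars 92.

BJ22ak92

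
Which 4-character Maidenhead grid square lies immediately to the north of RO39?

RP30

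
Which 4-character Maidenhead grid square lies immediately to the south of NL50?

NK59

Latitude square 0; −1 → -1, wraps to 9, carry into field.
Latitude field L = 11; −1 → 10 = K.
The longitude characters are unchanged.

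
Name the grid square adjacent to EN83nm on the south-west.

EN83ml

Longitude subsquare n = 13; −1 → 12 = m.
Latitude subsquare m = 12; −1 → 11 = l.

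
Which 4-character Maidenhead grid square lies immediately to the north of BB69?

BC60

Latitude square 9; +1 → 10, wraps to 0, carry into field.
Latitude field B = 1; +1 → 2 = C.
The longitude characters are unchanged.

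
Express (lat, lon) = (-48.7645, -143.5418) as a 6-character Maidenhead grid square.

BE81ff

Shift to the Maidenhead origin (180°W, 90°S): lon 36.4582, lat 41.2355.
Field: 36.4582/20 → 1 → B, 41.2355/10 → 4 → E; chars BE.
Square: 16.4582/2 → 8, 1.2355/1 → 1; chars 81.
Subsquare: 0.4582/0.0833333 → 5 → f, 0.2355/0.0416667 → 5 → f; chars ff.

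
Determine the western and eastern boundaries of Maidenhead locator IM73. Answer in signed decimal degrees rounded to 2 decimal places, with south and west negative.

-6.00, -4.00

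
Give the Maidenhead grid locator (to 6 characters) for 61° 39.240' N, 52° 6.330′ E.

LP61bp

Shift to the Maidenhead origin (180°W, 90°S): lon 232.1055, lat 151.6540.
Field (20°×10°, letters A–R): 232.1055/20 → 11 → L, 151.6540/10 → 15 → P; chars LP.
Square (2°×1°, digits 0–9): 12.1055/2 → 6, 1.6540/1 → 1; chars 61.
Subsquare (5′×2.5′, letters a–x): 0.1055/0.0833333 → 1 → b, 0.6540/0.0416667 → 15 → p; chars bp.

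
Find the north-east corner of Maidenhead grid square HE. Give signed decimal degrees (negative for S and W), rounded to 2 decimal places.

-40.00, -20.00

Field H=7, E=4: +7·20° lon, +4·10° lat → SW at lon -40°, lat -50°.
Cell spans 20° lon × 10° lat. NE corner is SW corner plus one full cell.
latitude -40.00, longitude -20.00.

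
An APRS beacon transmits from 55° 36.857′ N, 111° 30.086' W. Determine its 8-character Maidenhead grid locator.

DO45fo97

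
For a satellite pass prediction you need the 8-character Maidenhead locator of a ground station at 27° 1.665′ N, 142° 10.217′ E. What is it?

QL17ca06

Offset from 180°W / 90°S: lon 322.17028°, lat 117.02775°.
Field (20°×10°, letters A–R): 322.17028/20 → 16 → Q, 117.02775/10 → 11 → L; chars QL.
Square (2°×1°, digits 0–9): 2.17028/2 → 1, 7.02775/1 → 7; chars 17.
Subsquare (5′×2.5′, letters a–x): 0.17028/0.0833333 → 2 → c, 0.02775/0.0416667 → 0 → a; chars ca.
Extended square (30″×15″, digits 0–9): 0.00362/0.00833333 → 0, 0.02775/0.00416667 → 6; chars 06.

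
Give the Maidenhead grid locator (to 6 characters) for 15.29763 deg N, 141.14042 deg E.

QK05nh

Offset from 180°W / 90°S: lon 321.1404°, lat 105.2976°.
Field: lon ⌊321.1404/20⌋ = 16 → Q; lat ⌊105.2976/10⌋ = 10 → K.
Square: lon ⌊1.1404/2⌋ = 0; lat ⌊5.2976/1⌋ = 5.
Subsquare: lon ⌊1.1404/0.0833333⌋ = 13 → n; lat ⌊0.2976/0.0416667⌋ = 7 → h.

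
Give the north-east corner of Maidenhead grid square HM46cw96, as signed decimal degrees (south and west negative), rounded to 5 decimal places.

Field H=7, M=12: +7·20° lon, +12·10° lat → SW at lon -40°, lat 30°.
Square 4, 6: +4·2° lon, +6·1° lat → SW at lon -32°, lat 36°.
Subsquare c=2, w=22: +2·0.0833333° lon, +22·0.0416667° lat → SW at lon -31.8333°, lat 36.9167°.
Extended square 9, 6: +9·0.00833333° lon, +6·0.00416667° lat → SW at lon -31.7583°, lat 36.9417°.
Cell spans 0.00833333° lon × 0.00416667° lat. NE corner is SW corner plus one full cell.
latitude 36.94583, longitude -31.75000.

36.94583, -31.75000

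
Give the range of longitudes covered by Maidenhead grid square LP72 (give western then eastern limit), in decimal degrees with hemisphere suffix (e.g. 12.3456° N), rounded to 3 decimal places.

54.000° E, 56.000° E

Field L=11, P=15: +11·20° lon, +15·10° lat → SW at lon 40°, lat 60°.
Square 7, 2: +7·2° lon, +2·1° lat → SW at lon 54°, lat 62°.
Cell spans 2° lon × 1° lat.
west 54.000° E, east 56.000° E.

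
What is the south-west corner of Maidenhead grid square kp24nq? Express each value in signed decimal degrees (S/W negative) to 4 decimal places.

Field K=10, P=15: +10·20° lon, +15·10° lat → SW at lon 20°, lat 60°.
Square 2, 4: +2·2° lon, +4·1° lat → SW at lon 24°, lat 64°.
Subsquare n=13, q=16: +13·0.0833333° lon, +16·0.0416667° lat → SW at lon 25.0833°, lat 64.6667°.
latitude 64.6667, longitude 25.0833.

64.6667, 25.0833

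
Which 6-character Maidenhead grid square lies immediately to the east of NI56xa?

NI66aa

Longitude subsquare x = 23; +1 → 24, wraps to 0 = a, carry into square.
Longitude square 5; +1 → 6.
The latitude characters are unchanged.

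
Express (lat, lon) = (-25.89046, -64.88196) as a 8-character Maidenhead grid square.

FG74nc46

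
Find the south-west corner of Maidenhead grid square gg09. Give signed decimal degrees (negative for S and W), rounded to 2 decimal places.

Field G=6, G=6: +6·20° lon, +6·10° lat → SW at lon -60°, lat -30°.
Square 0, 9: +0·2° lon, +9·1° lat → SW at lon -60°, lat -21°.
latitude -21.00, longitude -60.00.

-21.00, -60.00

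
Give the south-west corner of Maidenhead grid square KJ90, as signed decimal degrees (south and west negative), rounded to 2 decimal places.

0.00, 38.00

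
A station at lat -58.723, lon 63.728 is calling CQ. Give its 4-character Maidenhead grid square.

MD11

Add 180° to longitude and 90° to latitude: 243.73, 31.28.
Field: 243.73/20 → 12 → M, 31.28/10 → 3 → D; chars MD.
Square: 3.73/2 → 1, 1.28/1 → 1; chars 11.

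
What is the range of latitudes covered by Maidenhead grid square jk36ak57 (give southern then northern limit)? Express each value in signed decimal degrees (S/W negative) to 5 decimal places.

16.44583, 16.45000

Field J=9, K=10: +9·20° lon, +10·10° lat → SW at lon 0°, lat 10°.
Square 3, 6: +3·2° lon, +6·1° lat → SW at lon 6°, lat 16°.
Subsquare a=0, k=10: +0·0.0833333° lon, +10·0.0416667° lat → SW at lon 6°, lat 16.4167°.
Extended square 5, 7: +5·0.00833333° lon, +7·0.00416667° lat → SW at lon 6.04167°, lat 16.4458°.
Cell spans 0.00833333° lon × 0.00416667° lat.
south 16.44583, north 16.45000.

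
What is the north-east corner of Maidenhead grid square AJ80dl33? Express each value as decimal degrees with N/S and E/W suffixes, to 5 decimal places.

Field A=0, J=9: +0·20° lon, +9·10° lat → SW at lon -180°, lat 0°.
Square 8, 0: +8·2° lon, +0·1° lat → SW at lon -164°, lat 0°.
Subsquare d=3, l=11: +3·0.0833333° lon, +11·0.0416667° lat → SW at lon -163.75°, lat 0.458333°.
Extended square 3, 3: +3·0.00833333° lon, +3·0.00416667° lat → SW at lon -163.725°, lat 0.470833°.
Cell spans 0.00833333° lon × 0.00416667° lat. NE corner is SW corner plus one full cell.
latitude 0.47500° N, longitude 163.71667° W.

0.47500° N, 163.71667° W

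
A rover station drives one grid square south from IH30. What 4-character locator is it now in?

Latitude square 0; −1 → -1, wraps to 9, carry into field.
Latitude field H = 7; −1 → 6 = G.
The longitude characters are unchanged.

IG39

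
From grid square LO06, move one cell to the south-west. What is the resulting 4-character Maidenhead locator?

Longitude square 0; −1 → -1, wraps to 9, carry into field.
Longitude field L = 11; −1 → 10 = K.
Latitude square 6; −1 → 5.

KO95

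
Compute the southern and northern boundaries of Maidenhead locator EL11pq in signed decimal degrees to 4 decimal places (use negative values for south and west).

Field E=4, L=11: +4·20° lon, +11·10° lat → SW at lon -100°, lat 20°.
Square 1, 1: +1·2° lon, +1·1° lat → SW at lon -98°, lat 21°.
Subsquare p=15, q=16: +15·0.0833333° lon, +16·0.0416667° lat → SW at lon -96.75°, lat 21.6667°.
Cell spans 0.0833333° lon × 0.0416667° lat.
south 21.6667, north 21.7083.

21.6667, 21.7083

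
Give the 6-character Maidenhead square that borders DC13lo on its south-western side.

Longitude subsquare l = 11; −1 → 10 = k.
Latitude subsquare o = 14; −1 → 13 = n.

DC13kn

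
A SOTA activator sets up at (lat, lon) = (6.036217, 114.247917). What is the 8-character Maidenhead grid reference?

OJ76ca98

Add 180° to longitude and 90° to latitude: 294.24792, 96.03622.
Field: lon ⌊294.24792/20⌋ = 14 → O; lat ⌊96.03622/10⌋ = 9 → J.
Square: lon ⌊14.24792/2⌋ = 7; lat ⌊6.03622/1⌋ = 6.
Subsquare: lon ⌊0.24792/0.0833333⌋ = 2 → c; lat ⌊0.03622/0.0416667⌋ = 0 → a.
Extended square: lon ⌊0.08125/0.00833333⌋ = 9; lat ⌊0.03622/0.00416667⌋ = 8.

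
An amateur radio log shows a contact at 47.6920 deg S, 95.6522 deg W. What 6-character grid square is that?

EE22eh

Offset from 180°W / 90°S: lon 84.3478°, lat 42.3080°.
Field: 84.3478/20 → 4 → E, 42.3080/10 → 4 → E; chars EE.
Square: 4.3478/2 → 2, 2.3080/1 → 2; chars 22.
Subsquare: 0.3478/0.0833333 → 4 → e, 0.3080/0.0416667 → 7 → h; chars eh.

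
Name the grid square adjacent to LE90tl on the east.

LE90ul

Longitude subsquare t = 19; +1 → 20 = u.
The latitude characters are unchanged.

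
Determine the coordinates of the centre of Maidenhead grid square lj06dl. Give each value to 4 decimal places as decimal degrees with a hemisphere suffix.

6.4792° N, 40.2917° E

Field L=11, J=9: +11·20° lon, +9·10° lat → SW at lon 40°, lat 0°.
Square 0, 6: +0·2° lon, +6·1° lat → SW at lon 40°, lat 6°.
Subsquare d=3, l=11: +3·0.0833333° lon, +11·0.0416667° lat → SW at lon 40.25°, lat 6.45833°.
Cell spans 0.0833333° lon × 0.0416667° lat. Centre is SW corner plus half of each.
latitude 6.4792° N, longitude 40.2917° E.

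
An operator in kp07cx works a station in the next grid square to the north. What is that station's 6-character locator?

KP08ca

Latitude subsquare x = 23; +1 → 24, wraps to 0 = a, carry into square.
Latitude square 7; +1 → 8.
The longitude characters are unchanged.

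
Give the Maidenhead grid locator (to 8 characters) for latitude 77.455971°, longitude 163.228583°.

Add 180° to longitude and 90° to latitude: 343.22858, 167.45597.
Field (20°×10°, letters A–R): lon ⌊343.22858/20⌋ = 17 → R; lat ⌊167.45597/10⌋ = 16 → Q.
Square (2°×1°, digits 0–9): lon ⌊3.22858/2⌋ = 1; lat ⌊7.45597/1⌋ = 7.
Subsquare (5′×2.5′, letters a–x): lon ⌊1.22858/0.0833333⌋ = 14 → o; lat ⌊0.45597/0.0416667⌋ = 10 → k.
Extended square (30″×15″, digits 0–9): lon ⌊0.06192/0.00833333⌋ = 7; lat ⌊0.03930/0.00416667⌋ = 9.

RQ17ok79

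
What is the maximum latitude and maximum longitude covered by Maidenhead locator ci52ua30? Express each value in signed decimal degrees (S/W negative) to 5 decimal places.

-7.99583, -128.30000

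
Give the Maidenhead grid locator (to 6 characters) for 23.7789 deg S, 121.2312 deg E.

Add 180° to longitude and 90° to latitude: 301.2312, 66.2211.
Field (20°×10°, letters A–R): 301.2312/20 → 15 → P, 66.2211/10 → 6 → G; chars PG.
Square (2°×1°, digits 0–9): 1.2312/2 → 0, 6.2211/1 → 6; chars 06.
Subsquare (5′×2.5′, letters a–x): 1.2312/0.0833333 → 14 → o, 0.2211/0.0416667 → 5 → f; chars of.

PG06of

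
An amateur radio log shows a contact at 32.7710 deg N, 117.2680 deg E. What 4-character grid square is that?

Shift to the Maidenhead origin (180°W, 90°S): lon 297.27, lat 122.77.
Field (20°×10°, letters A–R): 297.27/20 → 14 → O, 122.77/10 → 12 → M; chars OM.
Square (2°×1°, digits 0–9): 17.27/2 → 8, 2.77/1 → 2; chars 82.

OM82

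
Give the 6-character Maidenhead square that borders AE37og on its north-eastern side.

AE37ph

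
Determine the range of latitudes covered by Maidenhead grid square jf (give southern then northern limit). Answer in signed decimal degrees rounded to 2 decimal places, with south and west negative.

-40.00, -30.00

Field J=9, F=5: +9·20° lon, +5·10° lat → SW at lon 0°, lat -40°.
Cell spans 20° lon × 10° lat.
south -40.00, north -30.00.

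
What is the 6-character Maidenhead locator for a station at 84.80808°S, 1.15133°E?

Offset from 180°W / 90°S: lon 181.1513°, lat 5.1919°.
Field: 181.1513/20 → 9 → J, 5.1919/10 → 0 → A; chars JA.
Square: 1.1513/2 → 0, 5.1919/1 → 5; chars 05.
Subsquare: 1.1513/0.0833333 → 13 → n, 0.1919/0.0416667 → 4 → e; chars ne.

JA05ne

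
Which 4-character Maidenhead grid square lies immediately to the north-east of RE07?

Longitude square 0; +1 → 1.
Latitude square 7; +1 → 8.

RE18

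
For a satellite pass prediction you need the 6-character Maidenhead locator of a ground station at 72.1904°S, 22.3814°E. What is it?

KB17et

Offset from 180°W / 90°S: lon 202.3814°, lat 17.8096°.
Field: lon ⌊202.3814/20⌋ = 10 → K; lat ⌊17.8096/10⌋ = 1 → B.
Square: lon ⌊2.3814/2⌋ = 1; lat ⌊7.8096/1⌋ = 7.
Subsquare: lon ⌊0.3814/0.0833333⌋ = 4 → e; lat ⌊0.8096/0.0416667⌋ = 19 → t.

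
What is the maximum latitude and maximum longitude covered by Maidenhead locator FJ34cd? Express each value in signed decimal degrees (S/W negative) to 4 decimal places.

Field F=5, J=9: +5·20° lon, +9·10° lat → SW at lon -80°, lat 0°.
Square 3, 4: +3·2° lon, +4·1° lat → SW at lon -74°, lat 4°.
Subsquare c=2, d=3: +2·0.0833333° lon, +3·0.0416667° lat → SW at lon -73.8333°, lat 4.125°.
Cell spans 0.0833333° lon × 0.0416667° lat. NE corner is SW corner plus one full cell.
latitude 4.1667, longitude -73.7500.

4.1667, -73.7500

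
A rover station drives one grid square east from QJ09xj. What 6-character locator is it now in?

Longitude subsquare x = 23; +1 → 24, wraps to 0 = a, carry into square.
Longitude square 0; +1 → 1.
The latitude characters are unchanged.

QJ19aj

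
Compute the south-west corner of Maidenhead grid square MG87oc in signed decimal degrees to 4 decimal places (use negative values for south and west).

-22.9167, 77.1667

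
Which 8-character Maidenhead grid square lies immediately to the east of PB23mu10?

Longitude extended square 1; +1 → 2.
The latitude characters are unchanged.

PB23mu20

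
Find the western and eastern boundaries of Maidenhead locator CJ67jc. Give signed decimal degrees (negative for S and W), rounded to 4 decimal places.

Field C=2, J=9: +2·20° lon, +9·10° lat → SW at lon -140°, lat 0°.
Square 6, 7: +6·2° lon, +7·1° lat → SW at lon -128°, lat 7°.
Subsquare j=9, c=2: +9·0.0833333° lon, +2·0.0416667° lat → SW at lon -127.25°, lat 7.08333°.
Cell spans 0.0833333° lon × 0.0416667° lat.
west -127.2500, east -127.1667.

-127.2500, -127.1667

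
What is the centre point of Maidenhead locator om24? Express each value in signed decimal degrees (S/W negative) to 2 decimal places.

Field O=14, M=12: +14·20° lon, +12·10° lat → SW at lon 100°, lat 30°.
Square 2, 4: +2·2° lon, +4·1° lat → SW at lon 104°, lat 34°.
Cell spans 2° lon × 1° lat. Centre is SW corner plus half of each.
latitude 34.50, longitude 105.00.

34.50, 105.00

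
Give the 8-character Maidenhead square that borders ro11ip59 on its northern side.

RO11iq50

Latitude extended square 9; +1 → 10, wraps to 0, carry into subsquare.
Latitude subsquare p = 15; +1 → 16 = q.
The longitude characters are unchanged.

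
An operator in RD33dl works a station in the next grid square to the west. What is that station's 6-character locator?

RD33cl

Longitude subsquare d = 3; −1 → 2 = c.
The latitude characters are unchanged.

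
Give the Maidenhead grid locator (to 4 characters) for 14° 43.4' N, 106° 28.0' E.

OK34

Offset from 180°W / 90°S: lon 286.47°, lat 104.72°.
Field (20°×10°, letters A–R): 286.47/20 → 14 → O, 104.72/10 → 10 → K; chars OK.
Square (2°×1°, digits 0–9): 6.47/2 → 3, 4.72/1 → 4; chars 34.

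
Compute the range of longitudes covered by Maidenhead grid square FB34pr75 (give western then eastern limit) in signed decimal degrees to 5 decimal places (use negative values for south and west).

Field F=5, B=1: +5·20° lon, +1·10° lat → SW at lon -80°, lat -80°.
Square 3, 4: +3·2° lon, +4·1° lat → SW at lon -74°, lat -76°.
Subsquare p=15, r=17: +15·0.0833333° lon, +17·0.0416667° lat → SW at lon -72.75°, lat -75.2917°.
Extended square 7, 5: +7·0.00833333° lon, +5·0.00416667° lat → SW at lon -72.6917°, lat -75.2708°.
Cell spans 0.00833333° lon × 0.00416667° lat.
west -72.69167, east -72.68333.

-72.69167, -72.68333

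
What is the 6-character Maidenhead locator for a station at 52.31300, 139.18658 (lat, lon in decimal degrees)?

Add 180° to longitude and 90° to latitude: 319.1866, 142.3130.
Field: lon ⌊319.1866/20⌋ = 15 → P; lat ⌊142.3130/10⌋ = 14 → O.
Square: lon ⌊19.1866/2⌋ = 9; lat ⌊2.3130/1⌋ = 2.
Subsquare: lon ⌊1.1866/0.0833333⌋ = 14 → o; lat ⌊0.3130/0.0416667⌋ = 7 → h.

PO92oh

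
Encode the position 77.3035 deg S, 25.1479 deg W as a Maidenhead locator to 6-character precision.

HB72kq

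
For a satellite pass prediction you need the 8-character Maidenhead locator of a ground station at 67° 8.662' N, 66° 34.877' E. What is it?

MP37gd94

Shift to the Maidenhead origin (180°W, 90°S): lon 246.58128, lat 157.14437.
Field (20°×10°, letters A–R): 246.58128/20 → 12 → M, 157.14437/10 → 15 → P; chars MP.
Square (2°×1°, digits 0–9): 6.58128/2 → 3, 7.14437/1 → 7; chars 37.
Subsquare (5′×2.5′, letters a–x): 0.58128/0.0833333 → 6 → g, 0.14437/0.0416667 → 3 → d; chars gd.
Extended square (30″×15″, digits 0–9): 0.08128/0.00833333 → 9, 0.01937/0.00416667 → 4; chars 94.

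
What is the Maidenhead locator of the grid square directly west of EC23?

Longitude square 2; −1 → 1.
The latitude characters are unchanged.

EC13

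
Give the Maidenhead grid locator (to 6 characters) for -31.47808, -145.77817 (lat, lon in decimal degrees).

Shift to the Maidenhead origin (180°W, 90°S): lon 34.2218, lat 58.5219.
Field: lon ⌊34.2218/20⌋ = 1 → B; lat ⌊58.5219/10⌋ = 5 → F.
Square: lon ⌊14.2218/2⌋ = 7; lat ⌊8.5219/1⌋ = 8.
Subsquare: lon ⌊0.2218/0.0833333⌋ = 2 → c; lat ⌊0.5219/0.0416667⌋ = 12 → m.

BF78cm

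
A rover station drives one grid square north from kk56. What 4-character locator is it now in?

KK57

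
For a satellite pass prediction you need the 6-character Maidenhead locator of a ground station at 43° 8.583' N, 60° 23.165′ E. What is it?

MN03ed

Offset from 180°W / 90°S: lon 240.3861°, lat 133.1431°.
Field: lon ⌊240.3861/20⌋ = 12 → M; lat ⌊133.1431/10⌋ = 13 → N.
Square: lon ⌊0.3861/2⌋ = 0; lat ⌊3.1431/1⌋ = 3.
Subsquare: lon ⌊0.3861/0.0833333⌋ = 4 → e; lat ⌊0.1431/0.0416667⌋ = 3 → d.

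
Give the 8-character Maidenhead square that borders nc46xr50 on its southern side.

NC46xq59

Latitude extended square 0; −1 → -1, wraps to 9, carry into subsquare.
Latitude subsquare r = 17; −1 → 16 = q.
The longitude characters are unchanged.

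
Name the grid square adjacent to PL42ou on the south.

PL42ot

Latitude subsquare u = 20; −1 → 19 = t.
The longitude characters are unchanged.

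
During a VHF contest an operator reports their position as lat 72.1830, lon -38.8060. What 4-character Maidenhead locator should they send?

HQ02

Add 180° to longitude and 90° to latitude: 141.19, 162.18.
Field (20°×10°, letters A–R): lon ⌊141.19/20⌋ = 7 → H; lat ⌊162.18/10⌋ = 16 → Q.
Square (2°×1°, digits 0–9): lon ⌊1.19/2⌋ = 0; lat ⌊2.18/1⌋ = 2.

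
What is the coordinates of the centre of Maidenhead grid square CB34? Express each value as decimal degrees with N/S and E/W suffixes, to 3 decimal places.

Field C=2, B=1: +2·20° lon, +1·10° lat → SW at lon -140°, lat -80°.
Square 3, 4: +3·2° lon, +4·1° lat → SW at lon -134°, lat -76°.
Cell spans 2° lon × 1° lat. Centre is SW corner plus half of each.
latitude 75.500° S, longitude 133.000° W.

75.500° S, 133.000° W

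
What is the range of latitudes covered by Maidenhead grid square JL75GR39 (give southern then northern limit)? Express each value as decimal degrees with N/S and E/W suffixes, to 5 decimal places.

25.74583° N, 25.75000° N

Field J=9, L=11: +9·20° lon, +11·10° lat → SW at lon 0°, lat 20°.
Square 7, 5: +7·2° lon, +5·1° lat → SW at lon 14°, lat 25°.
Subsquare g=6, r=17: +6·0.0833333° lon, +17·0.0416667° lat → SW at lon 14.5°, lat 25.7083°.
Extended square 3, 9: +3·0.00833333° lon, +9·0.00416667° lat → SW at lon 14.525°, lat 25.7458°.
Cell spans 0.00833333° lon × 0.00416667° lat.
south 25.74583° N, north 25.75000° N.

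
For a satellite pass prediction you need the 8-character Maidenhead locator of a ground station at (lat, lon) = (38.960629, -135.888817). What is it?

CM28bx30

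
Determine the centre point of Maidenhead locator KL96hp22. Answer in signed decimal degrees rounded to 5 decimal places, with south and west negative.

26.63542, 38.60417

Field K=10, L=11: +10·20° lon, +11·10° lat → SW at lon 20°, lat 20°.
Square 9, 6: +9·2° lon, +6·1° lat → SW at lon 38°, lat 26°.
Subsquare h=7, p=15: +7·0.0833333° lon, +15·0.0416667° lat → SW at lon 38.5833°, lat 26.625°.
Extended square 2, 2: +2·0.00833333° lon, +2·0.00416667° lat → SW at lon 38.6°, lat 26.6333°.
Cell spans 0.00833333° lon × 0.00416667° lat. Centre is SW corner plus half of each.
latitude 26.63542, longitude 38.60417.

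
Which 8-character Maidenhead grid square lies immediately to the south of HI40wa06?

HI40wa05

Latitude extended square 6; −1 → 5.
The longitude characters are unchanged.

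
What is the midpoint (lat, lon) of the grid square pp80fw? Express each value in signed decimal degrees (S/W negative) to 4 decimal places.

60.9375, 136.4583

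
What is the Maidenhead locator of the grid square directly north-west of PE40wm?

PE40vn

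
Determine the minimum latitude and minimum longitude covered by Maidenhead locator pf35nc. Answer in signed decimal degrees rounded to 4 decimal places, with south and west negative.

-34.9167, 127.0833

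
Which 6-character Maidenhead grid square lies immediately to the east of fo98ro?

Longitude subsquare r = 17; +1 → 18 = s.
The latitude characters are unchanged.

FO98so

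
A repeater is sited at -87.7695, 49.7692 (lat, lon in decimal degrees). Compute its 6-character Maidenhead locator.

LA42vf

Offset from 180°W / 90°S: lon 229.7692°, lat 2.2305°.
Field (20°×10°, letters A–R): 229.7692/20 → 11 → L, 2.2305/10 → 0 → A; chars LA.
Square (2°×1°, digits 0–9): 9.7692/2 → 4, 2.2305/1 → 2; chars 42.
Subsquare (5′×2.5′, letters a–x): 1.7692/0.0833333 → 21 → v, 0.2305/0.0416667 → 5 → f; chars vf.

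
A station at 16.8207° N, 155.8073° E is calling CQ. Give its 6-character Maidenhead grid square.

QK76vt

Shift to the Maidenhead origin (180°W, 90°S): lon 335.8073, lat 106.8207.
Field (20°×10°, letters A–R): 335.8073/20 → 16 → Q, 106.8207/10 → 10 → K; chars QK.
Square (2°×1°, digits 0–9): 15.8073/2 → 7, 6.8207/1 → 6; chars 76.
Subsquare (5′×2.5′, letters a–x): 1.8073/0.0833333 → 21 → v, 0.8207/0.0416667 → 19 → t; chars vt.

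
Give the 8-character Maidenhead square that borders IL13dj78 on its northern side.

IL13dj79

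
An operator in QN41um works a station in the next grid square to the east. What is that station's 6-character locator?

Longitude subsquare u = 20; +1 → 21 = v.
The latitude characters are unchanged.

QN41vm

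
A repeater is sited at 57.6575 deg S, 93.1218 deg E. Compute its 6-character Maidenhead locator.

ND62ni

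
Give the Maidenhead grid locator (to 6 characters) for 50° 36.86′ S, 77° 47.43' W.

FD19cj

Offset from 180°W / 90°S: lon 102.2095°, lat 39.3857°.
Field: 102.2095/20 → 5 → F, 39.3857/10 → 3 → D; chars FD.
Square: 2.2095/2 → 1, 9.3857/1 → 9; chars 19.
Subsquare: 0.2095/0.0833333 → 2 → c, 0.3857/0.0416667 → 9 → j; chars cj.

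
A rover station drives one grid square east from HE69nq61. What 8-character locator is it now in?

Longitude extended square 6; +1 → 7.
The latitude characters are unchanged.

HE69nq71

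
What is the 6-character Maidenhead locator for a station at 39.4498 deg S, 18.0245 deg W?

IF00xn

Shift to the Maidenhead origin (180°W, 90°S): lon 161.9755, lat 50.5502.
Field: lon ⌊161.9755/20⌋ = 8 → I; lat ⌊50.5502/10⌋ = 5 → F.
Square: lon ⌊1.9755/2⌋ = 0; lat ⌊0.5502/1⌋ = 0.
Subsquare: lon ⌊1.9755/0.0833333⌋ = 23 → x; lat ⌊0.5502/0.0416667⌋ = 13 → n.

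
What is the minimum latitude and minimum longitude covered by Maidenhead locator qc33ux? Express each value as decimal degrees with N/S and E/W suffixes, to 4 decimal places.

Field Q=16, C=2: +16·20° lon, +2·10° lat → SW at lon 140°, lat -70°.
Square 3, 3: +3·2° lon, +3·1° lat → SW at lon 146°, lat -67°.
Subsquare u=20, x=23: +20·0.0833333° lon, +23·0.0416667° lat → SW at lon 147.667°, lat -66.0417°.
latitude 66.0417° S, longitude 147.6667° E.

66.0417° S, 147.6667° E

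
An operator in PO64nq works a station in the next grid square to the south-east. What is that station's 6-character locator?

PO64op

Longitude subsquare n = 13; +1 → 14 = o.
Latitude subsquare q = 16; −1 → 15 = p.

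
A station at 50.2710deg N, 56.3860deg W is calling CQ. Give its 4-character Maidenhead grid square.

GO10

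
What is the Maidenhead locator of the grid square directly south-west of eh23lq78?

Longitude extended square 7; −1 → 6.
Latitude extended square 8; −1 → 7.

EH23lq67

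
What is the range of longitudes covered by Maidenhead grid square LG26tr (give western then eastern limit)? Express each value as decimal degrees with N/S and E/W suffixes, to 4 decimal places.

45.5833° E, 45.6667° E

Field L=11, G=6: +11·20° lon, +6·10° lat → SW at lon 40°, lat -30°.
Square 2, 6: +2·2° lon, +6·1° lat → SW at lon 44°, lat -24°.
Subsquare t=19, r=17: +19·0.0833333° lon, +17·0.0416667° lat → SW at lon 45.5833°, lat -23.2917°.
Cell spans 0.0833333° lon × 0.0416667° lat.
west 45.5833° E, east 45.6667° E.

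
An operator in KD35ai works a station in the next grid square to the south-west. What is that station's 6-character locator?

KD25xh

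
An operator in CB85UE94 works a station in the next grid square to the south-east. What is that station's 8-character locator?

Longitude extended square 9; +1 → 10, wraps to 0, carry into subsquare.
Longitude subsquare u = 20; +1 → 21 = v.
Latitude extended square 4; −1 → 3.

CB85ve03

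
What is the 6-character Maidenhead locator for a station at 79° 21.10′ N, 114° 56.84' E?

Add 180° to longitude and 90° to latitude: 294.9473, 169.3517.
Field: lon ⌊294.9473/20⌋ = 14 → O; lat ⌊169.3517/10⌋ = 16 → Q.
Square: lon ⌊14.9473/2⌋ = 7; lat ⌊9.3517/1⌋ = 9.
Subsquare: lon ⌊0.9473/0.0833333⌋ = 11 → l; lat ⌊0.3517/0.0416667⌋ = 8 → i.

OQ79li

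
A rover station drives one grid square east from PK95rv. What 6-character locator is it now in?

Longitude subsquare r = 17; +1 → 18 = s.
The latitude characters are unchanged.

PK95sv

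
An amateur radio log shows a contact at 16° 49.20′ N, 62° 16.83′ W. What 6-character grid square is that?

FK86ut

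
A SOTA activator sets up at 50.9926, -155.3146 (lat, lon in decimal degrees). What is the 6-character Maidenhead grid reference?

Offset from 180°W / 90°S: lon 24.6854°, lat 140.9926°.
Field: 24.6854/20 → 1 → B, 140.9926/10 → 14 → O; chars BO.
Square: 4.6854/2 → 2, 0.9926/1 → 0; chars 20.
Subsquare: 0.6854/0.0833333 → 8 → i, 0.9926/0.0416667 → 23 → x; chars ix.

BO20ix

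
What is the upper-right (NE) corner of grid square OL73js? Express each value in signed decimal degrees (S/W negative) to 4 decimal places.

23.7917, 114.8333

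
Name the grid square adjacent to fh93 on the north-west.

FH84

Longitude square 9; −1 → 8.
Latitude square 3; +1 → 4.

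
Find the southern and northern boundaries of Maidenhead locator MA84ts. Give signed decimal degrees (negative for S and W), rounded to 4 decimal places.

-85.2500, -85.2083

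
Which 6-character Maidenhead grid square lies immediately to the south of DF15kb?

DF15ka

Latitude subsquare b = 1; −1 → 0 = a.
The longitude characters are unchanged.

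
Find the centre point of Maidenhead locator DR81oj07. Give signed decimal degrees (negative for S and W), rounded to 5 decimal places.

81.40625, -102.82917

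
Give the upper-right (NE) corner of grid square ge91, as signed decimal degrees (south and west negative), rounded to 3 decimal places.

Field G=6, E=4: +6·20° lon, +4·10° lat → SW at lon -60°, lat -50°.
Square 9, 1: +9·2° lon, +1·1° lat → SW at lon -42°, lat -49°.
Cell spans 2° lon × 1° lat. NE corner is SW corner plus one full cell.
latitude -48.000, longitude -40.000.

-48.000, -40.000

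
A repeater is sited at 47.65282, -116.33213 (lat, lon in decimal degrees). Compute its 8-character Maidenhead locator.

DN17up06

Shift to the Maidenhead origin (180°W, 90°S): lon 63.66787, lat 137.65282.
Field: 63.66787/20 → 3 → D, 137.65282/10 → 13 → N; chars DN.
Square: 3.66787/2 → 1, 7.65282/1 → 7; chars 17.
Subsquare: 1.66787/0.0833333 → 20 → u, 0.65282/0.0416667 → 15 → p; chars up.
Extended square: 0.00120/0.00833333 → 0, 0.02782/0.00416667 → 6; chars 06.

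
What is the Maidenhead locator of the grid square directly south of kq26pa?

KQ25px

Latitude subsquare a = 0; −1 → -1, wraps to 23 = x, carry into square.
Latitude square 6; −1 → 5.
The longitude characters are unchanged.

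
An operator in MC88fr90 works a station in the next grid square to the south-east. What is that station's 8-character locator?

MC88gq09

Longitude extended square 9; +1 → 10, wraps to 0, carry into subsquare.
Longitude subsquare f = 5; +1 → 6 = g.
Latitude extended square 0; −1 → -1, wraps to 9, carry into subsquare.
Latitude subsquare r = 17; −1 → 16 = q.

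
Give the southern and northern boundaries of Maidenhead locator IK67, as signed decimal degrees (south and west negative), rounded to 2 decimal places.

17.00, 18.00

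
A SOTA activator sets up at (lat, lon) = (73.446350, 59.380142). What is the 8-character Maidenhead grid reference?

LQ93qk57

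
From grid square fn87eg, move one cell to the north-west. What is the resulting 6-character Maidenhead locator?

Longitude subsquare e = 4; −1 → 3 = d.
Latitude subsquare g = 6; +1 → 7 = h.

FN87dh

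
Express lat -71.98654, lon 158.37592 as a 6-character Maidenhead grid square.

Shift to the Maidenhead origin (180°W, 90°S): lon 338.3759, lat 18.0135.
Field: 338.3759/20 → 16 → Q, 18.0135/10 → 1 → B; chars QB.
Square: 18.3759/2 → 9, 8.0135/1 → 8; chars 98.
Subsquare: 0.3759/0.0833333 → 4 → e, 0.0135/0.0416667 → 0 → a; chars ea.

QB98ea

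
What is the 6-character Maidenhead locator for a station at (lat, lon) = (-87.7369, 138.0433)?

Shift to the Maidenhead origin (180°W, 90°S): lon 318.0433, lat 2.2631.
Field: 318.0433/20 → 15 → P, 2.2631/10 → 0 → A; chars PA.
Square: 18.0433/2 → 9, 2.2631/1 → 2; chars 92.
Subsquare: 0.0433/0.0833333 → 0 → a, 0.2631/0.0416667 → 6 → g; chars ag.

PA92ag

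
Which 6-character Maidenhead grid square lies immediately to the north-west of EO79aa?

Longitude subsquare a = 0; −1 → -1, wraps to 23 = x, carry into square.
Longitude square 7; −1 → 6.
Latitude subsquare a = 0; +1 → 1 = b.

EO69xb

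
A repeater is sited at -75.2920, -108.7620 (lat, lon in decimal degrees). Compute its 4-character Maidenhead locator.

Shift to the Maidenhead origin (180°W, 90°S): lon 71.24, lat 14.71.
Field: lon ⌊71.24/20⌋ = 3 → D; lat ⌊14.71/10⌋ = 1 → B.
Square: lon ⌊11.24/2⌋ = 5; lat ⌊4.71/1⌋ = 4.

DB54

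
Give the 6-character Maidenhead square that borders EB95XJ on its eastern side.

FB05aj

Longitude subsquare x = 23; +1 → 24, wraps to 0 = a, carry into square.
Longitude square 9; +1 → 10, wraps to 0, carry into field.
Longitude field E = 4; +1 → 5 = F.
The latitude characters are unchanged.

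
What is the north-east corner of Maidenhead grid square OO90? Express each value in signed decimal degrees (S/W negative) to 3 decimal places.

51.000, 120.000

Field O=14, O=14: +14·20° lon, +14·10° lat → SW at lon 100°, lat 50°.
Square 9, 0: +9·2° lon, +0·1° lat → SW at lon 118°, lat 50°.
Cell spans 2° lon × 1° lat. NE corner is SW corner plus one full cell.
latitude 51.000, longitude 120.000.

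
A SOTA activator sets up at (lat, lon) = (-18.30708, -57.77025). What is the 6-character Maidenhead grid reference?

GH11cq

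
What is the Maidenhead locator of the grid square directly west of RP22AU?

RP12xu

Longitude subsquare a = 0; −1 → -1, wraps to 23 = x, carry into square.
Longitude square 2; −1 → 1.
The latitude characters are unchanged.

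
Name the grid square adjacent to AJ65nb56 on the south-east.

Longitude extended square 5; +1 → 6.
Latitude extended square 6; −1 → 5.

AJ65nb65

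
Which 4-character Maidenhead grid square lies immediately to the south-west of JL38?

Longitude square 3; −1 → 2.
Latitude square 8; −1 → 7.

JL27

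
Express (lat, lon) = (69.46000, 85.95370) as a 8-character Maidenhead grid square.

Add 180° to longitude and 90° to latitude: 265.95370, 159.46000.
Field: 265.95370/20 → 13 → N, 159.46000/10 → 15 → P; chars NP.
Square: 5.95370/2 → 2, 9.46000/1 → 9; chars 29.
Subsquare: 1.95370/0.0833333 → 23 → x, 0.46000/0.0416667 → 11 → l; chars xl.
Extended square: 0.03703/0.00833333 → 4, 0.00167/0.00416667 → 0; chars 40.

NP29xl40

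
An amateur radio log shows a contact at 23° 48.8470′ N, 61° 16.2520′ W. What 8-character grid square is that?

Add 180° to longitude and 90° to latitude: 118.72913, 113.81412.
Field (20°×10°, letters A–R): lon ⌊118.72913/20⌋ = 5 → F; lat ⌊113.81412/10⌋ = 11 → L.
Square (2°×1°, digits 0–9): lon ⌊18.72913/2⌋ = 9; lat ⌊3.81412/1⌋ = 3.
Subsquare (5′×2.5′, letters a–x): lon ⌊0.72913/0.0833333⌋ = 8 → i; lat ⌊0.81412/0.0416667⌋ = 19 → t.
Extended square (30″×15″, digits 0–9): lon ⌊0.06247/0.00833333⌋ = 7; lat ⌊0.02245/0.00416667⌋ = 5.

FL93it75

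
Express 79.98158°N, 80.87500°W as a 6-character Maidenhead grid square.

EQ99nx

Shift to the Maidenhead origin (180°W, 90°S): lon 99.1250, lat 169.9816.
Field: lon ⌊99.1250/20⌋ = 4 → E; lat ⌊169.9816/10⌋ = 16 → Q.
Square: lon ⌊19.1250/2⌋ = 9; lat ⌊9.9816/1⌋ = 9.
Subsquare: lon ⌊1.1250/0.0833333⌋ = 13 → n; lat ⌊0.9816/0.0416667⌋ = 23 → x.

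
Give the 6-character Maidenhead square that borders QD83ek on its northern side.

QD83el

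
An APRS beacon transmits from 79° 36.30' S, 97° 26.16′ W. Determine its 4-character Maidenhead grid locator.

EB10

Add 180° to longitude and 90° to latitude: 82.56, 10.39.
Field: lon ⌊82.56/20⌋ = 4 → E; lat ⌊10.39/10⌋ = 1 → B.
Square: lon ⌊2.56/2⌋ = 1; lat ⌊0.39/1⌋ = 0.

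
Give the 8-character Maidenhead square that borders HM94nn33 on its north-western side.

HM94nn24

Longitude extended square 3; −1 → 2.
Latitude extended square 3; +1 → 4.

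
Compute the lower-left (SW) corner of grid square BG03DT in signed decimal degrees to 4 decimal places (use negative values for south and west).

-26.2083, -159.7500

Field B=1, G=6: +1·20° lon, +6·10° lat → SW at lon -160°, lat -30°.
Square 0, 3: +0·2° lon, +3·1° lat → SW at lon -160°, lat -27°.
Subsquare d=3, t=19: +3·0.0833333° lon, +19·0.0416667° lat → SW at lon -159.75°, lat -26.2083°.
latitude -26.2083, longitude -159.7500.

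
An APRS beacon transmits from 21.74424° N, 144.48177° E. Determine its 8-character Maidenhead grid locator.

QL21fr78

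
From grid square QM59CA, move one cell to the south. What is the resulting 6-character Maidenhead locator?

QM58cx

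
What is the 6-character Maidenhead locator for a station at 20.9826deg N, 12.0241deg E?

Offset from 180°W / 90°S: lon 192.0241°, lat 110.9826°.
Field (20°×10°, letters A–R): 192.0241/20 → 9 → J, 110.9826/10 → 11 → L; chars JL.
Square (2°×1°, digits 0–9): 12.0241/2 → 6, 0.9826/1 → 0; chars 60.
Subsquare (5′×2.5′, letters a–x): 0.0241/0.0833333 → 0 → a, 0.9826/0.0416667 → 23 → x; chars ax.

JL60ax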